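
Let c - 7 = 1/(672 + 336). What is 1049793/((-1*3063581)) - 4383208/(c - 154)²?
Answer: -13667074241128740897/67263465541968125 ≈ -203.19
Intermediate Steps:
c = 7057/1008 (c = 7 + 1/(672 + 336) = 7 + 1/1008 = 7057/1008 ≈ 7.0010)
1049793/((-1*3063581)) - 4383208/(c - 154)² = 1049793/((-1*3063581)) - 4383208/(7057/1008 - 154)² = 1049793/(-3063581) - 4383208/((-148175/1008)²) = 1049793*(-1/3063581) - 4383208/21955830625/1016064 = -1049793/3063581 - 4383208*1016064/21955830625 = -1049793/3063581 - 4453619853312/21955830625 = -13667074241128740897/67263465541968125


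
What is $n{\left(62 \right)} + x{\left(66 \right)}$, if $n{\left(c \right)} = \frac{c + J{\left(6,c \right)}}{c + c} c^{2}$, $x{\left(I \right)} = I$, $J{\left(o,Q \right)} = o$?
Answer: $2174$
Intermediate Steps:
$n{\left(c \right)} = \frac{c \left(6 + c\right)}{2}$ ($n{\left(c \right)} = \frac{c + 6}{c + c} c^{2} = \frac{6 + c}{2 c} c^{2} = \frac{c \left(6 + c\right)}{2}$)
$n{\left(62 \right)} + x{\left(66 \right)} = \frac{1}{2} \cdot 62 \left(6 + 62\right) + 66 = \frac{1}{2} \cdot 62 \cdot 68 + 66 = 2108 + 66 = 2174$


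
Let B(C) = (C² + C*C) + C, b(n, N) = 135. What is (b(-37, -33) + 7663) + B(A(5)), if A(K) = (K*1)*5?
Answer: 9073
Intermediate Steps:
A(K) = 5*K (A(K) = K*5 = 5*K)
B(C) = C + 2*C² (B(C) = (C² + C²) + C = 2*C² + C = C + 2*C²)
(b(-37, -33) + 7663) + B(A(5)) = (135 + 7663) + (5*5)*(1 + 2*(5*5)) = 7798 + 25*(1 + 2*25) = 7798 + 25*(1 + 50) = 7798 + 25*51 = 7798 + 1275 = 9073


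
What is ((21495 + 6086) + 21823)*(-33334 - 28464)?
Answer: -3053068392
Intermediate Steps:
((21495 + 6086) + 21823)*(-33334 - 28464) = (27581 + 21823)*(-61798) = 49404*(-61798) = -3053068392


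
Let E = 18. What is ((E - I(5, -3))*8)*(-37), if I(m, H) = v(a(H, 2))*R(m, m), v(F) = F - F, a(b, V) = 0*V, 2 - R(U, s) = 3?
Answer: -5328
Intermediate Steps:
R(U, s) = -1 (R(U, s) = 2 - 1*3 = 2 - 3 = -1)
a(b, V) = 0
v(F) = 0
I(m, H) = 0 (I(m, H) = 0*(-1) = 0)
((E - I(5, -3))*8)*(-37) = ((18 - 1*0)*8)*(-37) = ((18 + 0)*8)*(-37) = (18*8)*(-37) = 144*(-37) = -5328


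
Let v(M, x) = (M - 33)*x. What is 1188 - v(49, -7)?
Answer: 1300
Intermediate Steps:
v(M, x) = x*(-33 + M) (v(M, x) = (-33 + M)*x = x*(-33 + M))
1188 - v(49, -7) = 1188 - (-7)*(-33 + 49) = 1188 - (-7)*16 = 1188 - 1*(-112) = 1188 + 112 = 1300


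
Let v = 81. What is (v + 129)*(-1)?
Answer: -210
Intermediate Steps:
(v + 129)*(-1) = (81 + 129)*(-1) = 210*(-1) = -210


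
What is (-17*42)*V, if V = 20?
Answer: -14280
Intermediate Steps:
(-17*42)*V = -17*42*20 = -714*20 = -14280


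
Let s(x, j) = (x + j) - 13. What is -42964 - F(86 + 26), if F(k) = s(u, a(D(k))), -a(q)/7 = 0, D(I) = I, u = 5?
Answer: -42956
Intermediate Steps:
a(q) = 0 (a(q) = -7*0 = 0)
s(x, j) = -13 + j + x (s(x, j) = (j + x) - 13 = -13 + j + x)
F(k) = -8 (F(k) = -13 + 0 + 5 = -8)
-42964 - F(86 + 26) = -42964 - 1*(-8) = -42964 + 8 = -42956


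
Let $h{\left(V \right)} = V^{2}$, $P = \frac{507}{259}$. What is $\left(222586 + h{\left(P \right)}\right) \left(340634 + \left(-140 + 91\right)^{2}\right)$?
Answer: $\frac{731720534977575}{9583} \approx 7.6356 \cdot 10^{10}$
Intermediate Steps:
$P = \frac{507}{259}$ ($P = 507 \cdot \frac{1}{259} = \frac{507}{259} \approx 1.9575$)
$\left(222586 + h{\left(P \right)}\right) \left(340634 + \left(-140 + 91\right)^{2}\right) = \left(222586 + \left(\frac{507}{259}\right)^{2}\right) \left(340634 + \left(-140 + 91\right)^{2}\right) = \left(222586 + \frac{257049}{67081}\right) \left(340634 + \left(-49\right)^{2}\right) = \frac{14931548515 \left(340634 + 2401\right)}{67081} = \frac{14931548515}{67081} \cdot 343035 = \frac{731720534977575}{9583}$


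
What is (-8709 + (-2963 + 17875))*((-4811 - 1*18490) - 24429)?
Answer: -296069190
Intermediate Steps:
(-8709 + (-2963 + 17875))*((-4811 - 1*18490) - 24429) = (-8709 + 14912)*((-4811 - 18490) - 24429) = 6203*(-23301 - 24429) = 6203*(-47730) = -296069190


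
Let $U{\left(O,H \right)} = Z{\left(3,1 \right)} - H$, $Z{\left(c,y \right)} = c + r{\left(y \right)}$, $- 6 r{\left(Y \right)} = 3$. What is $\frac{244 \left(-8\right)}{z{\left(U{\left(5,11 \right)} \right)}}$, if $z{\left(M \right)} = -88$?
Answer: $\frac{244}{11} \approx 22.182$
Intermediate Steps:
$r{\left(Y \right)} = - \frac{1}{2}$ ($r{\left(Y \right)} = \left(- \frac{1}{6}\right) 3 = - \frac{1}{2}$)
$Z{\left(c,y \right)} = - \frac{1}{2} + c$ ($Z{\left(c,y \right)} = c - \frac{1}{2} = - \frac{1}{2} + c$)
$U{\left(O,H \right)} = \frac{5}{2} - H$ ($U{\left(O,H \right)} = \left(- \frac{1}{2} + 3\right) - H = \frac{5}{2} - H$)
$\frac{244 \left(-8\right)}{z{\left(U{\left(5,11 \right)} \right)}} = \frac{244 \left(-8\right)}{-88} = \left(-1952\right) \left(- \frac{1}{88}\right) = \frac{244}{11}$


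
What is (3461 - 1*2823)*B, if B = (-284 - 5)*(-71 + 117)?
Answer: -8481572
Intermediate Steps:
B = -13294 (B = -289*46 = -13294)
(3461 - 1*2823)*B = (3461 - 1*2823)*(-13294) = (3461 - 2823)*(-13294) = 638*(-13294) = -8481572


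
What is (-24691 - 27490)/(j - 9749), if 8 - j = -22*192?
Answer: 52181/5517 ≈ 9.4582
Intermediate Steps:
j = 4232 (j = 8 - (-22)*192 = 8 - 1*(-4224) = 8 + 4224 = 4232)
(-24691 - 27490)/(j - 9749) = (-24691 - 27490)/(4232 - 9749) = -52181/(-5517) = -52181*(-1/5517) = 52181/5517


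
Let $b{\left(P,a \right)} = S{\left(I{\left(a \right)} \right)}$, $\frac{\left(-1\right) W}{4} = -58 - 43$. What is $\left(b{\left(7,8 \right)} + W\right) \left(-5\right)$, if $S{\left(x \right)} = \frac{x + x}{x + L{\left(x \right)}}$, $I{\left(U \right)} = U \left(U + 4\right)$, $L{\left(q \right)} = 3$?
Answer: $- \frac{66980}{33} \approx -2029.7$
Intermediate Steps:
$W = 404$ ($W = - 4 \left(-58 - 43\right) = \left(-4\right) \left(-101\right) = 404$)
$I{\left(U \right)} = U \left(4 + U\right)$
$S{\left(x \right)} = \frac{2 x}{3 + x}$ ($S{\left(x \right)} = \frac{x + x}{x + 3} = \frac{2 x}{3 + x}$)
$b{\left(P,a \right)} = \frac{2 a \left(4 + a\right)}{3 + a \left(4 + a\right)}$
$\left(b{\left(7,8 \right)} + W\right) \left(-5\right) = \left(2 \cdot 8 \frac{1}{3 + 8 \left(4 + 8\right)} \left(4 + 8\right) + 404\right) \left(-5\right) = \left(2 \cdot 8 \frac{1}{3 + 8 \cdot 12} \cdot 12 + 404\right) \left(-5\right) = \left(2 \cdot 8 \frac{1}{3 + 96} \cdot 12 + 404\right) \left(-5\right) = \left(2 \cdot 8 \cdot \frac{1}{99} \cdot 12 + 404\right) \left(-5\right) = \left(\frac{64}{33} + 404\right) \left(-5\right) = \frac{13396}{33} \left(-5\right) = - \frac{66980}{33}$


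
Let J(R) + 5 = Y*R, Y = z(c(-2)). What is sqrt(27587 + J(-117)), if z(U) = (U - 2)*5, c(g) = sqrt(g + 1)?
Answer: sqrt(28752 - 585*I) ≈ 169.57 - 1.725*I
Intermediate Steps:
c(g) = sqrt(1 + g)
z(U) = -10 + 5*U (z(U) = (-2 + U)*5 = -10 + 5*U)
Y = -10 + 5*I (Y = -10 + 5*sqrt(1 - 2) = -10 + 5*sqrt(-1) = -10 + 5*I ≈ -10.0 + 5.0*I)
J(R) = -5 + R*(-10 + 5*I) (J(R) = -5 + (-10 + 5*I)*R = -5 + R*(-10 + 5*I))
sqrt(27587 + J(-117)) = sqrt(27587 + (-5 + 5*(-117)*(-2 + I))) = sqrt(27587 + (-5 + (1170 - 585*I))) = sqrt(27587 + (1165 - 585*I)) = sqrt(28752 - 585*I)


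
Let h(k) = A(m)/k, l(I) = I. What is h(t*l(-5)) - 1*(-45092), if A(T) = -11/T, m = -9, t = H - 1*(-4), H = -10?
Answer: 12174851/270 ≈ 45092.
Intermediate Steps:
t = -6 (t = -10 - 1*(-4) = -10 + 4 = -6)
h(k) = 11/(9*k) (h(k) = (-11/(-9))/k = (-11*(-⅑))/k = 11/(9*k))
h(t*l(-5)) - 1*(-45092) = 11/(9*((-6*(-5)))) - 1*(-45092) = (11/9)/30 + 45092 = (11/9)*(1/30) + 45092 = 11/270 + 45092 = 12174851/270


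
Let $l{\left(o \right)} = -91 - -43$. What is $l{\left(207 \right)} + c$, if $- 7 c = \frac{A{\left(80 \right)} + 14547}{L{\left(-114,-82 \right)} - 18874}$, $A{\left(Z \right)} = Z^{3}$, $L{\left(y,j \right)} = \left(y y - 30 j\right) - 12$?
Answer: $- \frac{89419}{3430} \approx -26.07$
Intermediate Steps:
$L{\left(y,j \right)} = -12 + y^{2} - 30 j$ ($L{\left(y,j \right)} = \left(y^{2} - 30 j\right) - 12 = -12 + y^{2} - 30 j$)
$l{\left(o \right)} = -48$ ($l{\left(o \right)} = -91 + 43 = -48$)
$c = \frac{75221}{3430}$ ($c = - \frac{\left(80^{3} + 14547\right) \frac{1}{\left(-12 + \left(-114\right)^{2} - -2460\right) - 18874}}{7} = - \frac{\left(512000 + 14547\right) \frac{1}{\left(-12 + 12996 + 2460\right) - 18874}}{7} = - \frac{526547 \frac{1}{15444 - 18874}}{7} = - \frac{526547 \frac{1}{-3430}}{7} = - \frac{526547 \left(- \frac{1}{3430}\right)}{7} = \left(- \frac{1}{7}\right) \left(- \frac{75221}{490}\right) = \frac{75221}{3430} \approx 21.93$)
$l{\left(207 \right)} + c = -48 + \frac{75221}{3430} = - \frac{89419}{3430}$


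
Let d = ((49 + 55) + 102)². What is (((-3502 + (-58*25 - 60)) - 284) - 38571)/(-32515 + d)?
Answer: -43867/9921 ≈ -4.4216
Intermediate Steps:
d = 42436 (d = (104 + 102)² = 206² = 42436)
(((-3502 + (-58*25 - 60)) - 284) - 38571)/(-32515 + d) = (((-3502 + (-58*25 - 60)) - 284) - 38571)/(-32515 + 42436) = (((-3502 + (-1450 - 60)) - 284) - 38571)/9921 = (((-3502 - 1510) - 284) - 38571)*(1/9921) = ((-5012 - 284) - 38571)*(1/9921) = (-5296 - 38571)*(1/9921) = -43867*1/9921 = -43867/9921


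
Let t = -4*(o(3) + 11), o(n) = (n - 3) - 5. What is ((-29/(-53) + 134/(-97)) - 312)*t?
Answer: 38598744/5141 ≈ 7508.0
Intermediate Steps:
o(n) = -8 + n (o(n) = (-3 + n) - 5 = -8 + n)
t = -24 (t = -4*((-8 + 3) + 11) = -4*(-5 + 11) = -4*6 = -24)
((-29/(-53) + 134/(-97)) - 312)*t = ((-29/(-53) + 134/(-97)) - 312)*(-24) = ((-29*(-1/53) + 134*(-1/97)) - 312)*(-24) = ((29/53 - 134/97) - 312)*(-24) = (-4289/5141 - 312)*(-24) = -1608281/5141*(-24) = 38598744/5141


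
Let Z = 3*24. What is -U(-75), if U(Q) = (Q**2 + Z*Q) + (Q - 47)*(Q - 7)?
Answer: -10229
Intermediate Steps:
Z = 72
U(Q) = Q**2 + 72*Q + (-47 + Q)*(-7 + Q) (U(Q) = (Q**2 + 72*Q) + (Q - 47)*(Q - 7) = (Q**2 + 72*Q) + (-47 + Q)*(-7 + Q) = Q**2 + 72*Q + (-47 + Q)*(-7 + Q))
-U(-75) = -(329 + 2*(-75)**2 + 18*(-75)) = -(329 + 2*5625 - 1350) = -(329 + 11250 - 1350) = -1*10229 = -10229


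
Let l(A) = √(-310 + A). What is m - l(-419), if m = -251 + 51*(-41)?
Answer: -2342 - 27*I ≈ -2342.0 - 27.0*I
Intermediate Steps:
m = -2342 (m = -251 - 2091 = -2342)
m - l(-419) = -2342 - √(-310 - 419) = -2342 - √(-729) = -2342 - 27*I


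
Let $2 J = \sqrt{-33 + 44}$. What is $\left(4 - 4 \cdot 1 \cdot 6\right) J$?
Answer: $- 10 \sqrt{11} \approx -33.166$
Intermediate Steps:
$J = \frac{\sqrt{11}}{2}$ ($J = \frac{\sqrt{-33 + 44}}{2} = \frac{\sqrt{11}}{2} \approx 1.6583$)
$\left(4 - 4 \cdot 1 \cdot 6\right) J = \left(4 - 4 \cdot 1 \cdot 6\right) \frac{\sqrt{11}}{2} = \left(4 - 24\right) \frac{\sqrt{11}}{2} = - 20 \frac{\sqrt{11}}{2} = - 10 \sqrt{11}$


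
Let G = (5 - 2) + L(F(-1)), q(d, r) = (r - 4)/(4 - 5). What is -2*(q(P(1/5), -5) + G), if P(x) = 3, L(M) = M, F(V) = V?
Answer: -22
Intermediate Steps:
q(d, r) = 4 - r (q(d, r) = (-4 + r)/(-1) = (-4 + r)*(-1) = 4 - r)
G = 2 (G = (5 - 2) - 1 = 3 - 1 = 2)
-2*(q(P(1/5), -5) + G) = -2*((4 - 1*(-5)) + 2) = -2*((4 + 5) + 2) = -2*(9 + 2) = -2*11 = -22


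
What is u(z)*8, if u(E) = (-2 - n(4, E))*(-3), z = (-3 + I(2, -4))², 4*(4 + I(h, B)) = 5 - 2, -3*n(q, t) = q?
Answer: 16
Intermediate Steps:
n(q, t) = -q/3
I(h, B) = -13/4 (I(h, B) = -4 + (5 - 2)/4 = -4 + (¼)*3 = -4 + ¾ = -13/4)
z = 625/16 (z = (-3 - 13/4)² = (-25/4)² = 625/16 ≈ 39.063)
u(E) = 2 (u(E) = (-2 - (-1)*4/3)*(-3) = (-2 - 1*(-4/3))*(-3) = (-2 + 4/3)*(-3) = -⅔*(-3) = 2)
u(z)*8 = 2*8 = 16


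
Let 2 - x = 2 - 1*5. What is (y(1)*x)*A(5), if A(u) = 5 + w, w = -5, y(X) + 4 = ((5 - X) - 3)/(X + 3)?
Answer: 0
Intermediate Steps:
y(X) = -4 + (2 - X)/(3 + X) (y(X) = -4 + ((5 - X) - 3)/(X + 3) = -4 + (2 - X)/(3 + X))
x = 5 (x = 2 - (2 - 1*5) = 2 - (2 - 5) = 2 - 1*(-3) = 2 + 3 = 5)
A(u) = 0 (A(u) = 5 - 5 = 0)
(y(1)*x)*A(5) = ((5*(-2 - 1*1)/(3 + 1))*5)*0 = ((5*(-2 - 1)/4)*5)*0 = ((5*(1/4)*(-3))*5)*0 = -15/4*5*0 = -75/4*0 = 0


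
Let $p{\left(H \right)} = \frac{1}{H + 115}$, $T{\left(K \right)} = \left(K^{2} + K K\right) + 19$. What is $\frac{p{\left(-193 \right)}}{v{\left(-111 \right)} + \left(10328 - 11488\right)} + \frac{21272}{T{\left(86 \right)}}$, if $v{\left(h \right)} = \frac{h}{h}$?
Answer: $\frac{213671795}{148771558} \approx 1.4362$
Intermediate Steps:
$T{\left(K \right)} = 19 + 2 K^{2}$ ($T{\left(K \right)} = \left(K^{2} + K^{2}\right) + 19 = 2 K^{2} + 19 = 19 + 2 K^{2}$)
$p{\left(H \right)} = \frac{1}{115 + H}$
$v{\left(h \right)} = 1$
$\frac{p{\left(-193 \right)}}{v{\left(-111 \right)} + \left(10328 - 11488\right)} + \frac{21272}{T{\left(86 \right)}} = \frac{1}{\left(115 - 193\right) \left(1 + \left(10328 - 11488\right)\right)} + \frac{21272}{19 + 2 \cdot 86^{2}} = \frac{1}{\left(-78\right) \left(1 + \left(10328 - 11488\right)\right)} + \frac{21272}{19 + 2 \cdot 7396} = - \frac{1}{78 \left(1 - 1160\right)} + \frac{21272}{19 + 14792} = - \frac{1}{78 \left(-1159\right)} + \frac{21272}{14811} = \left(- \frac{1}{78}\right) \left(- \frac{1}{1159}\right) + 21272 \cdot \frac{1}{14811} = \frac{1}{90402} + \frac{21272}{14811} = \frac{213671795}{148771558}$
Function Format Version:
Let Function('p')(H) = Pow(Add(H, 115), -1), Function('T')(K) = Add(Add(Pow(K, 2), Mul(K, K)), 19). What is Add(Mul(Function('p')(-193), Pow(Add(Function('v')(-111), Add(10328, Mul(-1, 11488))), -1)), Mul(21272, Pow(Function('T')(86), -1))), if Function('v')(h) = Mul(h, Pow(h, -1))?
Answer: Rational(213671795, 148771558) ≈ 1.4362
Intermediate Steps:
Function('T')(K) = Add(19, Mul(2, Pow(K, 2))) (Function('T')(K) = Add(Add(Pow(K, 2), Pow(K, 2)), 19) = Add(Mul(2, Pow(K, 2)), 19) = Add(19, Mul(2, Pow(K, 2))))
Function('p')(H) = Pow(Add(115, H), -1)
Function('v')(h) = 1
Add(Mul(Function('p')(-193), Pow(Add(Function('v')(-111), Add(10328, Mul(-1, 11488))), -1)), Mul(21272, Pow(Function('T')(86), -1))) = Add(Mul(Pow(Add(115, -193), -1), Pow(Add(1, Add(10328, Mul(-1, 11488))), -1)), Mul(21272, Pow(Add(19, Mul(2, Pow(86, 2))), -1))) = Add(Mul(Pow(-78, -1), Pow(Add(1, Add(10328, -11488)), -1)), Mul(21272, Pow(Add(19, Mul(2, 7396)), -1))) = Add(Mul(Rational(-1, 78), Pow(Add(1, -1160), -1)), Mul(21272, Pow(Add(19, 14792), -1))) = Add(Mul(Rational(-1, 78), Pow(-1159, -1)), Mul(21272, Pow(14811, -1))) = Add(Mul(Rational(-1, 78), Rational(-1, 1159)), Mul(21272, Rational(1, 14811))) = Add(Rational(1, 90402), Rational(21272, 14811)) = Rational(213671795, 148771558)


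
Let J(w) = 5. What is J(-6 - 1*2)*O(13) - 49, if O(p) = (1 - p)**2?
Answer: 671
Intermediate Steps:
J(-6 - 1*2)*O(13) - 49 = 5*(-1 + 13)**2 - 49 = 5*12**2 - 49 = 5*144 - 49 = 720 - 49 = 671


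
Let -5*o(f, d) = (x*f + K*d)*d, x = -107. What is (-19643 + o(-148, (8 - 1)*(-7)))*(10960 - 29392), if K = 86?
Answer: -8686319616/5 ≈ -1.7373e+9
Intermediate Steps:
o(f, d) = -d*(-107*f + 86*d)/5 (o(f, d) = -(-107*f + 86*d)*d/5 = -d*(-107*f + 86*d)/5)
(-19643 + o(-148, (8 - 1)*(-7)))*(10960 - 29392) = (-19643 + ((8 - 1)*(-7))*(-86*(8 - 1)*(-7) + 107*(-148))/5)*(10960 - 29392) = (-19643 + (7*(-7))*(-602*(-7) - 15836)/5)*(-18432) = (-19643 + (1/5)*(-49)*(-86*(-49) - 15836))*(-18432) = (-19643 + (1/5)*(-49)*(4214 - 15836))*(-18432) = (-19643 + (1/5)*(-49)*(-11622))*(-18432) = (-19643 + 569478/5)*(-18432) = (471263/5)*(-18432) = -8686319616/5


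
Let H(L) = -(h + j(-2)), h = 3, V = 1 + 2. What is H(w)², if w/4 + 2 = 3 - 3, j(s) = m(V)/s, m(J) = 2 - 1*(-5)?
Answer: ¼ ≈ 0.25000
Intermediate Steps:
V = 3
m(J) = 7 (m(J) = 2 + 5 = 7)
j(s) = 7/s
w = -8 (w = -8 + 4*(3 - 3) = -8 + 4*0 = -8 + 0 = -8)
H(L) = ½ (H(L) = -(3 + 7/(-2)) = -(3 + 7*(-½)) = -(3 - 7/2) = -1*(-½) = ½)
H(w)² = (½)² = ¼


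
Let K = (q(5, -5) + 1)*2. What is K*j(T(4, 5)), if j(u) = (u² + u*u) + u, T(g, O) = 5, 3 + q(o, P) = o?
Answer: 330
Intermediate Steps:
q(o, P) = -3 + o
j(u) = u + 2*u² (j(u) = (u² + u²) + u = 2*u² + u = u + 2*u²)
K = 6 (K = ((-3 + 5) + 1)*2 = (2 + 1)*2 = 3*2 = 6)
K*j(T(4, 5)) = 6*(5*(1 + 2*5)) = 6*(5*(1 + 10)) = 6*(5*11) = 6*55 = 330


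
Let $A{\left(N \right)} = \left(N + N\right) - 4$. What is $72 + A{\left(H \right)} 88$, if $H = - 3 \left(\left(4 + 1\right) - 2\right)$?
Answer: $-1864$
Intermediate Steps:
$H = -9$ ($H = - 3 \left(5 - 2\right) = \left(-3\right) 3 = -9$)
$A{\left(N \right)} = -4 + 2 N$ ($A{\left(N \right)} = 2 N - 4 = -4 + 2 N$)
$72 + A{\left(H \right)} 88 = 72 + \left(-4 + 2 \left(-9\right)\right) 88 = 72 + \left(-4 - 18\right) 88 = 72 - 1936 = -1864$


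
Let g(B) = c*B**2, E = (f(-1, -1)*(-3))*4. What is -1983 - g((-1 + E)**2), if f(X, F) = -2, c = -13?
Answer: 3635950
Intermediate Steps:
E = 24 (E = -2*(-3)*4 = 6*4 = 24)
g(B) = -13*B**2
-1983 - g((-1 + E)**2) = -1983 - (-13)*((-1 + 24)**2)**2 = -1983 - (-13)*(23**2)**2 = -1983 - (-13)*529**2 = -1983 - (-13)*279841 = -1983 - 1*(-3637933) = -1983 + 3637933 = 3635950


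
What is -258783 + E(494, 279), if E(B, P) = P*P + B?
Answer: -180448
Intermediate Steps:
E(B, P) = B + P² (E(B, P) = P² + B = B + P²)
-258783 + E(494, 279) = -258783 + (494 + 279²) = -258783 + (494 + 77841) = -258783 + 78335 = -180448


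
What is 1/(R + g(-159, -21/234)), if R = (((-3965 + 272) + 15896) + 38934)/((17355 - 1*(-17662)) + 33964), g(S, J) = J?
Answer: 5380518/3505819 ≈ 1.5347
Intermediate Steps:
R = 51137/68981 (R = ((-3693 + 15896) + 38934)/((17355 + 17662) + 33964) = (12203 + 38934)/(35017 + 33964) = 51137/68981 ≈ 0.74132)
1/(R + g(-159, -21/234)) = 1/(51137/68981 - 21/234) = 1/(51137/68981 - 21*1/234) = 1/(51137/68981 - 7/78) = 1/(3505819/5380518) = 5380518/3505819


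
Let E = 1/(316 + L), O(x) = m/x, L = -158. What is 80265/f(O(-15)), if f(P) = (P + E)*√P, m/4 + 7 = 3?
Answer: 95114025*√15/5086 ≈ 72429.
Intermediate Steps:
m = -16 (m = -28 + 4*3 = -28 + 12 = -16)
O(x) = -16/x
E = 1/158 (E = 1/(316 - 158) = 1/158 ≈ 0.0063291)
f(P) = √P*(1/158 + P) (f(P) = (P + 1/158)*√P = (1/158 + P)*√P = √P*(1/158 + P))
80265/f(O(-15)) = 80265/((√(-16/(-15))*(1/158 - 16/(-15)))) = 80265/((√(-16*(-1/15))*(1/158 - 16*(-1/15)))) = 80265/((√(16/15)*(1/158 + 16/15))) = 80265/(((4*√15/15)*(2543/2370))) = 80265/((5086*√15/17775)) = 80265*(1185*√15/5086) = 95114025*√15/5086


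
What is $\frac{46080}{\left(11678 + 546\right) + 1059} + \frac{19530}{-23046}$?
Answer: $\frac{133757115}{51020003} \approx 2.6217$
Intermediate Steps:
$\frac{46080}{\left(11678 + 546\right) + 1059} + \frac{19530}{-23046} = \frac{46080}{12224 + 1059} + 19530 \left(- \frac{1}{23046}\right) = \frac{46080}{13283} - \frac{3255}{3841} = \frac{133757115}{51020003}$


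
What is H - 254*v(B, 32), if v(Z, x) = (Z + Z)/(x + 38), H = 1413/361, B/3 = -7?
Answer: 282147/1805 ≈ 156.31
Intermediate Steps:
B = -21 (B = 3*(-7) = -21)
H = 1413/361 (H = 1413*(1/361) = 1413/361 ≈ 3.9141)
v(Z, x) = 2*Z/(38 + x) (v(Z, x) = (2*Z)/(38 + x) = 2*Z/(38 + x))
H - 254*v(B, 32) = 1413/361 - 508*(-21)/(38 + 32) = 1413/361 - 508*(-21)/70 = 1413/361 - 254*(-3/5) = 1413/361 + 762/5 = 282147/1805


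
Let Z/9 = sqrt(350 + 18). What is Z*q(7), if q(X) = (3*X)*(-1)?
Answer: -756*sqrt(23) ≈ -3625.6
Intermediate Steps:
q(X) = -3*X
Z = 36*sqrt(23) (Z = 9*sqrt(350 + 18) = 9*sqrt(368) = 9*(4*sqrt(23)) = 36*sqrt(23) ≈ 172.65)
Z*q(7) = (36*sqrt(23))*(-3*7) = (36*sqrt(23))*(-21) = -756*sqrt(23)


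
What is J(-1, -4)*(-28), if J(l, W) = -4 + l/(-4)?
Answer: 105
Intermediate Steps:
J(l, W) = -4 - l/4 (J(l, W) = -4 + l*(-1/4) = -4 - l/4)
J(-1, -4)*(-28) = (-4 - 1/4*(-1))*(-28) = (-4 + 1/4)*(-28) = -15/4*(-28) = 105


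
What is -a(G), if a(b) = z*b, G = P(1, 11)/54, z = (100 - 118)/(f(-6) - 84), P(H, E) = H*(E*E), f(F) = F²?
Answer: -121/144 ≈ -0.84028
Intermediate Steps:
P(H, E) = H*E²
z = 3/8 (z = (100 - 118)/((-6)² - 84) = -18/(36 - 84) = -18/(-48) = -18*(-1/48) = 3/8 ≈ 0.37500)
G = 121/54 (G = (1*11²)/54 = (1*121)*(1/54) = 121*(1/54) = 121/54 ≈ 2.2407)
a(b) = 3*b/8
-a(G) = -3*121/(8*54) = -1*121/144 = -121/144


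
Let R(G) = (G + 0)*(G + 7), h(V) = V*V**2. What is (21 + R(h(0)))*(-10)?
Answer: -210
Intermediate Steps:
h(V) = V**3
R(G) = G*(7 + G)
(21 + R(h(0)))*(-10) = (21 + 0**3*(7 + 0**3))*(-10) = (21 + 0*(7 + 0))*(-10) = (21 + 0*7)*(-10) = (21 + 0)*(-10) = 21*(-10) = -210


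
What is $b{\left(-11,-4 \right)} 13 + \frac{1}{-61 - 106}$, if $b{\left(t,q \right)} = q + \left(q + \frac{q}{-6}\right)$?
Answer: $- \frac{47765}{501} \approx -95.339$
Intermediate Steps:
$b{\left(t,q \right)} = \frac{11 q}{6}$ ($b{\left(t,q \right)} = q + \left(q + q \left(- \frac{1}{6}\right)\right) = q + \left(q - \frac{q}{6}\right) = q + \frac{5 q}{6} = \frac{11 q}{6}$)
$b{\left(-11,-4 \right)} 13 + \frac{1}{-61 - 106} = \frac{11}{6} \left(-4\right) 13 + \frac{1}{-61 - 106} = \left(- \frac{22}{3}\right) 13 + \frac{1}{-167} = - \frac{286}{3} - \frac{1}{167} = - \frac{47765}{501}$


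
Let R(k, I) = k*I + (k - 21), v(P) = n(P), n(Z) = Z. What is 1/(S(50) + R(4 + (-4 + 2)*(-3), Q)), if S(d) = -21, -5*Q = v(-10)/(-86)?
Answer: -43/1386 ≈ -0.031025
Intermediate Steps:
v(P) = P
Q = -1/43 (Q = -(-2)/(-86) = -(-2)*(-1)/86 = -1/5*5/43 = -1/43 ≈ -0.023256)
R(k, I) = -21 + k + I*k (R(k, I) = I*k + (-21 + k) = -21 + k + I*k)
1/(S(50) + R(4 + (-4 + 2)*(-3), Q)) = 1/(-21 + (-21 + (4 + (-4 + 2)*(-3)) - (4 + (-4 + 2)*(-3))/43)) = 1/(-21 + (-21 + (4 - 2*(-3)) - (4 - 2*(-3))/43)) = 1/(-21 + (-21 + (4 + 6) - (4 + 6)/43)) = 1/(-21 + (-21 + 10 - 1/43*10)) = 1/(-21 + (-21 + 10 - 10/43)) = 1/(-21 - 483/43) = 1/(-1386/43) = -43/1386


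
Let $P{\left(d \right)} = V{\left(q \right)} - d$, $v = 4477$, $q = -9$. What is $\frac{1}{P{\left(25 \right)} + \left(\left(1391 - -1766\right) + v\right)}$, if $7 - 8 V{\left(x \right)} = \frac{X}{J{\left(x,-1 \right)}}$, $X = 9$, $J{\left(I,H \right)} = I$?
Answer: $\frac{1}{7610} \approx 0.00013141$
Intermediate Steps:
$V{\left(x \right)} = \frac{7}{8} - \frac{9}{8 x}$ ($V{\left(x \right)} = \frac{7}{8} - \frac{9 \frac{1}{x}}{8} = \frac{7}{8} - \frac{9}{8 x}$)
$P{\left(d \right)} = 1 - d$ ($P{\left(d \right)} = \frac{-9 + 7 \left(-9\right)}{8 \left(-9\right)} - d = \frac{1}{8} \left(- \frac{1}{9}\right) \left(-9 - 63\right) - d = \frac{1}{8} \left(- \frac{1}{9}\right) \left(-72\right) - d = 1 - d$)
$\frac{1}{P{\left(25 \right)} + \left(\left(1391 - -1766\right) + v\right)} = \frac{1}{\left(1 - 25\right) + \left(\left(1391 - -1766\right) + 4477\right)} = \frac{1}{\left(1 - 25\right) + \left(\left(1391 + 1766\right) + 4477\right)} = \frac{1}{-24 + \left(3157 + 4477\right)} = \frac{1}{-24 + 7634} = \frac{1}{7610}$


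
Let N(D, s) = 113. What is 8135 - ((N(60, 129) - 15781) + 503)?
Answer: 23300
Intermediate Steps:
8135 - ((N(60, 129) - 15781) + 503) = 8135 - ((113 - 15781) + 503) = 8135 - (-15668 + 503) = 8135 - 1*(-15165) = 8135 + 15165 = 23300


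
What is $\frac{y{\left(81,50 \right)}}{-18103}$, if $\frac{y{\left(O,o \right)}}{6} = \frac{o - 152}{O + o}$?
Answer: $\frac{612}{2371493} \approx 0.00025807$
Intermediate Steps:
$y{\left(O,o \right)} = \frac{6 \left(-152 + o\right)}{O + o}$ ($y{\left(O,o \right)} = 6 \frac{o - 152}{O + o} = 6 \frac{-152 + o}{O + o} = \frac{6 \left(-152 + o\right)}{O + o}$)
$\frac{y{\left(81,50 \right)}}{-18103} = \frac{6 \frac{1}{81 + 50} \left(-152 + 50\right)}{-18103} = 6 \cdot \frac{1}{131} \left(-102\right) \left(- \frac{1}{18103}\right) = \left(- \frac{612}{131}\right) \left(- \frac{1}{18103}\right) = \frac{612}{2371493}$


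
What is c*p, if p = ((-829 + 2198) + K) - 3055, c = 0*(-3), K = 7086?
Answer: 0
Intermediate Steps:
c = 0
p = 5400 (p = ((-829 + 2198) + 7086) - 3055 = (1369 + 7086) - 3055 = 8455 - 3055 = 5400)
c*p = 0*5400 = 0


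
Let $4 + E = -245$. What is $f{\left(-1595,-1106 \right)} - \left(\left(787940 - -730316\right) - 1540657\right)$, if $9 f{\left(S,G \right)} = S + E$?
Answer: $\frac{199765}{9} \approx 22196.0$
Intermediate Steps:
$E = -249$ ($E = -4 - 245 = -249$)
$f{\left(S,G \right)} = - \frac{83}{3} + \frac{S}{9}$ ($f{\left(S,G \right)} = \frac{S - 249}{9} = \frac{-249 + S}{9} = - \frac{83}{3} + \frac{S}{9}$)
$f{\left(-1595,-1106 \right)} - \left(\left(787940 - -730316\right) - 1540657\right) = \left(- \frac{83}{3} + \frac{1}{9} \left(-1595\right)\right) - \left(\left(787940 - -730316\right) - 1540657\right) = \left(- \frac{83}{3} - \frac{1595}{9}\right) - \left(\left(787940 + 730316\right) - 1540657\right) = - \frac{1844}{9} - \left(1518256 - 1540657\right) = - \frac{1844}{9} - -22401 = - \frac{1844}{9} + 22401 = \frac{199765}{9}$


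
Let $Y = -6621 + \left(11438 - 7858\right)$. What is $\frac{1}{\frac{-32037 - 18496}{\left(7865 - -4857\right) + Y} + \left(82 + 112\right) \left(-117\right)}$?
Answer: $- \frac{1383}{31398553} \approx -4.4047 \cdot 10^{-5}$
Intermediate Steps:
$Y = -3041$ ($Y = -6621 + 3580 = -3041$)
$\frac{1}{\frac{-32037 - 18496}{\left(7865 - -4857\right) + Y} + \left(82 + 112\right) \left(-117\right)} = \frac{1}{\frac{-32037 - 18496}{\left(7865 - -4857\right) - 3041} + \left(82 + 112\right) \left(-117\right)} = \frac{1}{- \frac{50533}{\left(7865 + 4857\right) - 3041} + 194 \left(-117\right)} = \frac{1}{- \frac{50533}{12722 - 3041} - 22698} = \frac{1}{- \frac{50533}{9681} - 22698} = \frac{1}{\left(-50533\right) \frac{1}{9681} - 22698} = \frac{1}{- \frac{7219}{1383} - 22698} = \frac{1}{- \frac{31398553}{1383}} = - \frac{1383}{31398553}$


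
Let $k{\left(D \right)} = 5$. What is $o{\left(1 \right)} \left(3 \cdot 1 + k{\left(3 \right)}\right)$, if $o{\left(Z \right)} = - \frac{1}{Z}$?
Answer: $-8$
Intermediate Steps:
$o{\left(1 \right)} \left(3 \cdot 1 + k{\left(3 \right)}\right) = - 1^{-1} \left(3 \cdot 1 + 5\right) = \left(-1\right) 1 \left(3 + 5\right) = \left(-1\right) 8 = -8$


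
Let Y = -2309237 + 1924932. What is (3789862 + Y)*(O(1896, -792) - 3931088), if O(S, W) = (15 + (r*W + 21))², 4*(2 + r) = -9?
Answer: 26027023861412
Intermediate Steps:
r = -17/4 (r = -2 + (¼)*(-9) = -2 - 9/4 = -17/4 ≈ -4.2500)
Y = -384305
O(S, W) = (36 - 17*W/4)² (O(S, W) = (15 + (-17*W/4 + 21))² = (15 + (21 - 17*W/4))² = (36 - 17*W/4)²)
(3789862 + Y)*(O(1896, -792) - 3931088) = (3789862 - 384305)*((144 - 17*(-792))²/16 - 3931088) = 3405557*((144 + 13464)²/16 - 3931088) = 3405557*((1/16)*13608² - 3931088) = 3405557*((1/16)*185177664 - 3931088) = 3405557*(11573604 - 3931088) = 3405557*7642516 = 26027023861412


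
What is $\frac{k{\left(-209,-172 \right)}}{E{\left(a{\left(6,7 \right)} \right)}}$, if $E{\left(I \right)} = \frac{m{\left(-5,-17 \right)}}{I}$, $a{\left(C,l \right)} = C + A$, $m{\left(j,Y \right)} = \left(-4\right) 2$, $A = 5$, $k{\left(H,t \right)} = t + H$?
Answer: $\frac{4191}{8} \approx 523.88$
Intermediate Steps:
$k{\left(H,t \right)} = H + t$
$m{\left(j,Y \right)} = -8$
$a{\left(C,l \right)} = 5 + C$ ($a{\left(C,l \right)} = C + 5 = 5 + C$)
$E{\left(I \right)} = - \frac{8}{I}$
$\frac{k{\left(-209,-172 \right)}}{E{\left(a{\left(6,7 \right)} \right)}} = \frac{-209 - 172}{\left(-8\right) \frac{1}{5 + 6}} = - \frac{381}{\left(-8\right) \frac{1}{11}} = - \frac{381}{- \frac{8}{11}} = \left(-381\right) \left(- \frac{11}{8}\right) = \frac{4191}{8}$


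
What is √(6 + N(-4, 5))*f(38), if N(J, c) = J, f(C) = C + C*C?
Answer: 1482*√2 ≈ 2095.9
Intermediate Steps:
f(C) = C + C²
√(6 + N(-4, 5))*f(38) = √(6 - 4)*(38*(1 + 38)) = √2*(38*39) = √2*1482 = 1482*√2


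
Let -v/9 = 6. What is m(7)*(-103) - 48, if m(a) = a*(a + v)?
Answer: 33839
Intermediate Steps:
v = -54 (v = -9*6 = -54)
m(a) = a*(-54 + a) (m(a) = a*(a - 54) = a*(-54 + a))
m(7)*(-103) - 48 = (7*(-54 + 7))*(-103) - 48 = (7*(-47))*(-103) - 48 = -329*(-103) - 48 = 33887 - 48 = 33839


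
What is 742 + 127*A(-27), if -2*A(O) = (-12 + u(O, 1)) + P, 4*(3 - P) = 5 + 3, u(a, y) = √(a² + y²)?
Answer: 2881/2 - 127*√730/2 ≈ -275.18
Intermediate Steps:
P = 1 (P = 3 - (5 + 3)/4 = 3 - ¼*8 = 3 - 2 = 1)
A(O) = 11/2 - √(1 + O²)/2 (A(O) = -((-12 + √(O² + 1²)) + 1)/2 = -((-12 + √(O² + 1)) + 1)/2 = -((-12 + √(1 + O²)) + 1)/2 = -(-11 + √(1 + O²))/2 = 11/2 - √(1 + O²)/2)
742 + 127*A(-27) = 742 + 127*(11/2 - √(1 + (-27)²)/2) = 742 + 127*(11/2 - √(1 + 729)/2) = 742 + 127*(11/2 - √730/2) = 742 + (1397/2 - 127*√730/2) = 2881/2 - 127*√730/2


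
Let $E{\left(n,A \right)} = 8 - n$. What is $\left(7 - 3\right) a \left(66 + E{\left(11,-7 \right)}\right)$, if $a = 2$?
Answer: $504$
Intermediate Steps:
$\left(7 - 3\right) a \left(66 + E{\left(11,-7 \right)}\right) = \left(7 - 3\right) 2 \left(66 + \left(8 - 11\right)\right) = 4 \cdot 2 \left(66 + \left(8 - 11\right)\right) = 8 \left(66 - 3\right) = 8 \cdot 63 = 504$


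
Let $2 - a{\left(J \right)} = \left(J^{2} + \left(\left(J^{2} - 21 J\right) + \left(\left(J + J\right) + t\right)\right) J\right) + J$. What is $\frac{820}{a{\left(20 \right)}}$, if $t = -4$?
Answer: $- \frac{10}{9} \approx -1.1111$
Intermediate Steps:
$a{\left(J \right)} = 2 - J - J^{2} - J \left(-4 + J^{2} - 19 J\right)$ ($a{\left(J \right)} = 2 - \left(\left(J^{2} + \left(\left(J^{2} - 21 J\right) + \left(\left(J + J\right) - 4\right)\right) J\right) + J\right) = 2 - \left(\left(J^{2} + \left(\left(J^{2} - 21 J\right) + \left(2 J - 4\right)\right) J\right) + J\right) = 2 - \left(\left(J^{2} + \left(\left(J^{2} - 21 J\right) + \left(-4 + 2 J\right)\right) J\right) + J\right) = 2 - \left(\left(J^{2} + \left(-4 + J^{2} - 19 J\right) J\right) + J\right) = 2 - \left(\left(J^{2} + J \left(-4 + J^{2} - 19 J\right)\right) + J\right) = 2 - \left(J + J^{2} + J \left(-4 + J^{2} - 19 J\right)\right) = 2 - J - J^{2} - J \left(-4 + J^{2} - 19 J\right)$)
$\frac{820}{a{\left(20 \right)}} = \frac{820}{2 - 20^{3} + 3 \cdot 20 + 18 \cdot 20^{2}} = \frac{820}{2 - 8000 + 60 + 18 \cdot 400} = \frac{820}{2 - 8000 + 60 + 7200} = \frac{820}{-738} = 820 \left(- \frac{1}{738}\right) = - \frac{10}{9}$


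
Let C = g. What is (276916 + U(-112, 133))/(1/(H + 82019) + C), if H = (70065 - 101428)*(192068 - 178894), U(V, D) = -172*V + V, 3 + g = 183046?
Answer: 30575989182431/18903497804287 ≈ 1.6175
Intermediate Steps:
g = 183043 (g = -3 + 183046 = 183043)
U(V, D) = -171*V
H = -413176162 (H = -31363*13174 = -413176162)
C = 183043
(276916 + U(-112, 133))/(1/(H + 82019) + C) = (276916 - 171*(-112))/(1/(-413176162 + 82019) + 183043) = (276916 + 19152)/(1/(-413094143) + 183043) = 296068/(-1/413094143 + 183043) = 296068/(75613991217148/413094143) = 296068*(413094143/75613991217148) = 30575989182431/18903497804287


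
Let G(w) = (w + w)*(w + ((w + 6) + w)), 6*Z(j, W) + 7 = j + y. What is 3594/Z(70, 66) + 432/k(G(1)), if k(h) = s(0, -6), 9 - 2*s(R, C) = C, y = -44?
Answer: 113292/95 ≈ 1192.5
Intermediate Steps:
s(R, C) = 9/2 - C/2
Z(j, W) = -17/2 + j/6 (Z(j, W) = -7/6 + (j - 44)/6 = -7/6 + (-44 + j)/6 = -7/6 + (-22/3 + j/6) = -17/2 + j/6)
G(w) = 2*w*(6 + 3*w) (G(w) = (2*w)*(w + ((6 + w) + w)) = (2*w)*(w + (6 + 2*w)) = (2*w)*(6 + 3*w) = 2*w*(6 + 3*w))
k(h) = 15/2 (k(h) = 9/2 - 1/2*(-6) = 9/2 + 3 = 15/2)
3594/Z(70, 66) + 432/k(G(1)) = 3594/(-17/2 + (1/6)*70) + 432/(15/2) = 3594/(-17/2 + 35/3) + 432*(2/15) = 3594/(19/6) + 288/5 = 3594*(6/19) + 288/5 = 21564/19 + 288/5 = 113292/95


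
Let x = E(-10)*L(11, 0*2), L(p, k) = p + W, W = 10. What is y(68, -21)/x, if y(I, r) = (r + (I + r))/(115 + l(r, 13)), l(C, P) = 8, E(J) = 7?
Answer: 26/18081 ≈ 0.0014380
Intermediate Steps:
y(I, r) = I/123 + 2*r/123 (y(I, r) = (r + (I + r))/(115 + 8) = (I + 2*r)/123 = (I + 2*r)*(1/123) = I/123 + 2*r/123)
L(p, k) = 10 + p (L(p, k) = p + 10 = 10 + p)
x = 147 (x = 7*(10 + 11) = 7*21 = 147)
y(68, -21)/x = ((1/123)*68 + (2/123)*(-21))/147 = (68/123 - 14/41)*(1/147) = (26/123)*(1/147) = 26/18081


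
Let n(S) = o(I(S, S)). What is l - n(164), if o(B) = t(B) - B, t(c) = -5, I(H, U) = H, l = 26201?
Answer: 26370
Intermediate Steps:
o(B) = -5 - B
n(S) = -5 - S
l - n(164) = 26201 - (-5 - 1*164) = 26201 - (-5 - 164) = 26201 - 1*(-169) = 26201 + 169 = 26370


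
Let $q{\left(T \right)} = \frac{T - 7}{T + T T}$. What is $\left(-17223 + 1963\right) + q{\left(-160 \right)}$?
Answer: $- \frac{388214567}{25440} \approx -15260.0$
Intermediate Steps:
$q{\left(T \right)} = \frac{-7 + T}{T + T^{2}}$
$\left(-17223 + 1963\right) + q{\left(-160 \right)} = \left(-17223 + 1963\right) + \frac{-7 - 160}{\left(-160\right) \left(1 - 160\right)} = -15260 - \frac{1}{160} \frac{1}{-159} \left(-167\right) = -15260 - \left(- \frac{1}{25440}\right) \left(-167\right) = -15260 - \frac{167}{25440} = - \frac{388214567}{25440}$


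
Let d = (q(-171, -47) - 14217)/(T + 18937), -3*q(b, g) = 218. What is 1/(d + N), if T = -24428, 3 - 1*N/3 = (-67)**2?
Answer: -16473/221650765 ≈ -7.4320e-5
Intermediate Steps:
N = -13458 (N = 9 - 3*(-67)**2 = 9 - 3*4489 = 9 - 13467 = -13458)
q(b, g) = -218/3 (q(b, g) = -1/3*218 = -218/3)
d = 42869/16473 (d = (-218/3 - 14217)/(-24428 + 18937) = -42869/3/(-5491) = -42869/3*(-1/5491) = 42869/16473 ≈ 2.6024)
1/(d + N) = 1/(42869/16473 - 13458) = 1/(-221650765/16473) = -16473/221650765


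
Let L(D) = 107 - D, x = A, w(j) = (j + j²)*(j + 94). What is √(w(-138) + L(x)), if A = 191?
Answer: 2*I*√207987 ≈ 912.11*I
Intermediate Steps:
w(j) = (94 + j)*(j + j²) (w(j) = (j + j²)*(94 + j) = (94 + j)*(j + j²))
x = 191
√(w(-138) + L(x)) = √(-138*(94 + (-138)² + 95*(-138)) + (107 - 1*191)) = √(-138*(94 + 19044 - 13110) + (107 - 191)) = √(-138*6028 - 84) = √(-831864 - 84) = √(-831948) = 2*I*√207987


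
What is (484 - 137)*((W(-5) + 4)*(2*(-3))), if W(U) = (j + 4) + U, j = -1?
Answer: -4164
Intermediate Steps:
W(U) = 3 + U (W(U) = (-1 + 4) + U = 3 + U)
(484 - 137)*((W(-5) + 4)*(2*(-3))) = (484 - 137)*(((3 - 5) + 4)*(2*(-3))) = 347*((-2 + 4)*(-6)) = 347*(2*(-6)) = 347*(-12) = -4164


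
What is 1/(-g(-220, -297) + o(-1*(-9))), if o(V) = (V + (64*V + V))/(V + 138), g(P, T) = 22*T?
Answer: 49/320364 ≈ 0.00015295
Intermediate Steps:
o(V) = 66*V/(138 + V) (o(V) = (V + 65*V)/(138 + V) = (66*V)/(138 + V) = 66*V/(138 + V))
1/(-g(-220, -297) + o(-1*(-9))) = 1/(-22*(-297) + 66*(-1*(-9))/(138 - 1*(-9))) = 1/(-1*(-6534) + 66*9/(138 + 9)) = 1/(6534 + 66*9/147) = 1/(6534 + 66*9*(1/147)) = 1/(6534 + 198/49) = 1/(320364/49) = 49/320364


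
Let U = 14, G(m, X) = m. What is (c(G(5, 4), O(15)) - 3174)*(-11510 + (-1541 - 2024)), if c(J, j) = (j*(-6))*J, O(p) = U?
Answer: 54179550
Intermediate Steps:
O(p) = 14
c(J, j) = -6*J*j (c(J, j) = (-6*j)*J = -6*J*j)
(c(G(5, 4), O(15)) - 3174)*(-11510 + (-1541 - 2024)) = (-6*5*14 - 3174)*(-11510 + (-1541 - 2024)) = (-420 - 3174)*(-11510 - 3565) = -3594*(-15075) = 54179550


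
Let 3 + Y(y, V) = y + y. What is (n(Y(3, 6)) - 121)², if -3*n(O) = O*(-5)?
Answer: 13456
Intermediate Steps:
Y(y, V) = -3 + 2*y (Y(y, V) = -3 + (y + y) = -3 + 2*y)
n(O) = 5*O/3 (n(O) = -O*(-5)/3 = -(-5)*O/3 = 5*O/3)
(n(Y(3, 6)) - 121)² = (5*(-3 + 2*3)/3 - 121)² = (5*(-3 + 6)/3 - 121)² = ((5/3)*3 - 121)² = (5 - 121)² = (-116)² = 13456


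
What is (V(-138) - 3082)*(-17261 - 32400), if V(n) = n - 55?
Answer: 162639775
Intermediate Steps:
V(n) = -55 + n
(V(-138) - 3082)*(-17261 - 32400) = ((-55 - 138) - 3082)*(-17261 - 32400) = (-193 - 3082)*(-49661) = -3275*(-49661) = 162639775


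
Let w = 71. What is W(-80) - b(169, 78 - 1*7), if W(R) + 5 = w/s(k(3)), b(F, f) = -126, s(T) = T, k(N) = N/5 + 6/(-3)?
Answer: 492/7 ≈ 70.286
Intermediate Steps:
k(N) = -2 + N/5 (k(N) = N*(⅕) + 6*(-⅓) = N/5 - 2 = -2 + N/5)
W(R) = -390/7 (W(R) = -5 + 71/(-2 + (⅕)*3) = -5 + 71/(-2 + ⅗) = -5 + 71/(-7/5) = -5 + 71*(-5/7) = -5 - 355/7 = -390/7)
W(-80) - b(169, 78 - 1*7) = -390/7 - 1*(-126) = -390/7 + 126 = 492/7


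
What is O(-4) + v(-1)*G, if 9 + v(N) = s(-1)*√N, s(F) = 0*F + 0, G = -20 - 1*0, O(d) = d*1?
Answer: 176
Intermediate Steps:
O(d) = d
G = -20 (G = -20 + 0 = -20)
s(F) = 0 (s(F) = 0 + 0 = 0)
v(N) = -9 (v(N) = -9 + 0*√N = -9 + 0 = -9)
O(-4) + v(-1)*G = -4 - 9*(-20) = -4 + 180 = 176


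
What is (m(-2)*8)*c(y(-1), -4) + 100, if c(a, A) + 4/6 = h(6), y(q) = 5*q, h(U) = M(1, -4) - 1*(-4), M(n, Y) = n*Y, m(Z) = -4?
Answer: 364/3 ≈ 121.33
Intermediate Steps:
M(n, Y) = Y*n
h(U) = 0 (h(U) = -4*1 - 1*(-4) = -4 + 4 = 0)
c(a, A) = -⅔ (c(a, A) = -⅔ + 0 = -⅔)
(m(-2)*8)*c(y(-1), -4) + 100 = -4*8*(-⅔) + 100 = -32*(-⅔) + 100 = 64/3 + 100 = 364/3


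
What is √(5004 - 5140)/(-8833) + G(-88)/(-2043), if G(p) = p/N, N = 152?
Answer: 11/38817 - 2*I*√34/8833 ≈ 0.00028338 - 0.0013203*I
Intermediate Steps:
G(p) = p/152
√(5004 - 5140)/(-8833) + G(-88)/(-2043) = √(5004 - 5140)/(-8833) + ((1/152)*(-88))/(-2043) = √(-136)*(-1/8833) - 11/19*(-1/2043) = (2*I*√34)*(-1/8833) + 11/38817 = -2*I*√34/8833 + 11/38817 = 11/38817 - 2*I*√34/8833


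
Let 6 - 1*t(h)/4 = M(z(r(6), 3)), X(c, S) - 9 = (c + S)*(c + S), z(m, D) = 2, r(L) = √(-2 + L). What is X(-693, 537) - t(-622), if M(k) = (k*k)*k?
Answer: 24353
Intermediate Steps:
M(k) = k³ (M(k) = k²*k = k³)
X(c, S) = 9 + (S + c)² (X(c, S) = 9 + (c + S)*(c + S) = 9 + (S + c)*(S + c) = 9 + (S + c)²)
t(h) = -8 (t(h) = 24 - 4*2³ = 24 - 4*8 = 24 - 32 = -8)
X(-693, 537) - t(-622) = (9 + (537 - 693)²) - 1*(-8) = (9 + (-156)²) + 8 = (9 + 24336) + 8 = 24345 + 8 = 24353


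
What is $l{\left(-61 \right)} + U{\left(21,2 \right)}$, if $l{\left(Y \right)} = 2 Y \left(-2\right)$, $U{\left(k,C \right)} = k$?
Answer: $265$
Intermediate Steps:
$l{\left(Y \right)} = - 4 Y$
$l{\left(-61 \right)} + U{\left(21,2 \right)} = \left(-4\right) \left(-61\right) + 21 = 244 + 21 = 265$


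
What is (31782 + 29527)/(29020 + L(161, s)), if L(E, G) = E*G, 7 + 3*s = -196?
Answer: 183927/54377 ≈ 3.3824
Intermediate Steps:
s = -203/3 (s = -7/3 + (⅓)*(-196) = -7/3 - 196/3 = -203/3 ≈ -67.667)
(31782 + 29527)/(29020 + L(161, s)) = (31782 + 29527)/(29020 + 161*(-203/3)) = 61309/(29020 - 32683/3) = 61309/(54377/3) = 61309*(3/54377) = 183927/54377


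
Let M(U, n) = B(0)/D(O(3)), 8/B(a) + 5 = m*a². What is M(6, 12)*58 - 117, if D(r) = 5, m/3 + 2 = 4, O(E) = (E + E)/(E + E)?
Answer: -3389/25 ≈ -135.56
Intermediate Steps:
O(E) = 1 (O(E) = (2*E)/((2*E)) = (2*E)*(1/(2*E)) = 1)
m = 6 (m = -6 + 3*4 = -6 + 12 = 6)
B(a) = 8/(-5 + 6*a²)
M(U, n) = -8/25 (M(U, n) = (8/(-5 + 6*0²))/5 = (8/(-5 + 6*0))*(⅕) = (8/(-5 + 0))*(⅕) = (8/(-5))*(⅕) = (8*(-⅕))*(⅕) = -8/5*⅕ = -8/25)
M(6, 12)*58 - 117 = -8/25*58 - 117 = -464/25 - 117 = -3389/25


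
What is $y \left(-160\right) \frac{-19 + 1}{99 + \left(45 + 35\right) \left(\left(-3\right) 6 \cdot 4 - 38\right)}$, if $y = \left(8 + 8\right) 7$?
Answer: $- \frac{46080}{1243} \approx -37.072$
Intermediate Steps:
$y = 112$ ($y = 16 \cdot 7 = 112$)
$y \left(-160\right) \frac{-19 + 1}{99 + \left(45 + 35\right) \left(\left(-3\right) 6 \cdot 4 - 38\right)} = 112 \left(-160\right) \frac{-19 + 1}{99 + \left(45 + 35\right) \left(\left(-3\right) 6 \cdot 4 - 38\right)} = - 17920 \left(- \frac{18}{99 + 80 \left(\left(-18\right) 4 - 38\right)}\right) = - 17920 \left(- \frac{18}{99 + 80 \left(-72 - 38\right)}\right) = - 17920 \left(- \frac{18}{99 + 80 \left(-110\right)}\right) = - 17920 \left(- \frac{18}{99 - 8800}\right) = - 17920 \left(- \frac{18}{-8701}\right) = - 17920 \left(\left(-18\right) \left(- \frac{1}{8701}\right)\right) = \left(-17920\right) \frac{18}{8701} = - \frac{46080}{1243}$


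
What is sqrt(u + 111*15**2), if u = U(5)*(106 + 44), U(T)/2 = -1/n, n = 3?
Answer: 5*sqrt(995) ≈ 157.72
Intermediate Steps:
U(T) = -2/3 (U(T) = 2*(-1/3) = -2/3)
u = -100 (u = -2*(106 + 44)/3 = -2/3*150 = -100)
sqrt(u + 111*15**2) = sqrt(-100 + 111*15**2) = sqrt(-100 + 111*225) = sqrt(-100 + 24975) = sqrt(24875) = 5*sqrt(995)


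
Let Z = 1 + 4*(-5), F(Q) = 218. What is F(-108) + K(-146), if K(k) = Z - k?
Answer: 345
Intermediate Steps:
Z = -19 (Z = 1 - 20 = -19)
K(k) = -19 - k
F(-108) + K(-146) = 218 + (-19 - 1*(-146)) = 218 + (-19 + 146) = 218 + 127 = 345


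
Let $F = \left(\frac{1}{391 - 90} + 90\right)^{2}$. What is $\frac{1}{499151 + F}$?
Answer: $\frac{90601}{45957502032} \approx 1.9714 \cdot 10^{-6}$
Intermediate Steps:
$F = \frac{733922281}{90601}$ ($F = \left(\frac{1}{301} + 90\right)^{2} = \left(\frac{27091}{301}\right)^{2} = \frac{733922281}{90601} \approx 8100.6$)
$\frac{1}{499151 + F} = \frac{1}{499151 + \frac{733922281}{90601}} = \frac{1}{\frac{45957502032}{90601}} = \frac{90601}{45957502032}$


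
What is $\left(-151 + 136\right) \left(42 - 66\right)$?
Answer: $360$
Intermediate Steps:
$\left(-151 + 136\right) \left(42 - 66\right) = - 15 \left(42 - 66\right) = \left(-15\right) \left(-24\right) = 360$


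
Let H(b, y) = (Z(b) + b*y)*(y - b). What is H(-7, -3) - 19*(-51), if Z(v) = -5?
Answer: 1033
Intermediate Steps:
H(b, y) = (-5 + b*y)*(y - b)
H(-7, -3) - 19*(-51) = (-5*(-3) + 5*(-7) - 7*(-3)**2 - 1*(-3)*(-7)**2) - 19*(-51) = (15 - 35 - 7*9 - 1*(-3)*49) + 969 = (15 - 35 - 63 + 147) + 969 = 64 + 969 = 1033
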